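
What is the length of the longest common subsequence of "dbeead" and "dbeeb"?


LCS of "dbeead" and "dbeeb"
DP table:
           d    b    e    e    b
      0    0    0    0    0    0
  d   0    1    1    1    1    1
  b   0    1    2    2    2    2
  e   0    1    2    3    3    3
  e   0    1    2    3    4    4
  a   0    1    2    3    4    4
  d   0    1    2    3    4    4
LCS length = dp[6][5] = 4

4


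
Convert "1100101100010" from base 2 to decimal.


Input: "1100101100010" in base 2
Positional expansion:
  Digit '1' (value 1) x 2^12 = 4096
  Digit '1' (value 1) x 2^11 = 2048
  Digit '0' (value 0) x 2^10 = 0
  Digit '0' (value 0) x 2^9 = 0
  Digit '1' (value 1) x 2^8 = 256
  Digit '0' (value 0) x 2^7 = 0
  Digit '1' (value 1) x 2^6 = 64
  Digit '1' (value 1) x 2^5 = 32
  Digit '0' (value 0) x 2^4 = 0
  Digit '0' (value 0) x 2^3 = 0
  Digit '0' (value 0) x 2^2 = 0
  Digit '1' (value 1) x 2^1 = 2
  Digit '0' (value 0) x 2^0 = 0
Sum = 6498

6498


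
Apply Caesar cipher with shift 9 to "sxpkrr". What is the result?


Caesar cipher: shift "sxpkrr" by 9
  's' (pos 18) + 9 = pos 1 = 'b'
  'x' (pos 23) + 9 = pos 6 = 'g'
  'p' (pos 15) + 9 = pos 24 = 'y'
  'k' (pos 10) + 9 = pos 19 = 't'
  'r' (pos 17) + 9 = pos 0 = 'a'
  'r' (pos 17) + 9 = pos 0 = 'a'
Result: bgytaa

bgytaa


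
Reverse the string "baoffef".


Input: baoffef
Reading characters right to left:
  Position 6: 'f'
  Position 5: 'e'
  Position 4: 'f'
  Position 3: 'f'
  Position 2: 'o'
  Position 1: 'a'
  Position 0: 'b'
Reversed: feffoab

feffoab


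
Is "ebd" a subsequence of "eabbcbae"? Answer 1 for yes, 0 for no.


Check if "ebd" is a subsequence of "eabbcbae"
Greedy scan:
  Position 0 ('e'): matches sub[0] = 'e'
  Position 1 ('a'): no match needed
  Position 2 ('b'): matches sub[1] = 'b'
  Position 3 ('b'): no match needed
  Position 4 ('c'): no match needed
  Position 5 ('b'): no match needed
  Position 6 ('a'): no match needed
  Position 7 ('e'): no match needed
Only matched 2/3 characters => not a subsequence

0


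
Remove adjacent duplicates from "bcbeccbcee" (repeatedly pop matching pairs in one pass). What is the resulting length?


Input: bcbeccbcee
Stack-based adjacent duplicate removal:
  Read 'b': push. Stack: b
  Read 'c': push. Stack: bc
  Read 'b': push. Stack: bcb
  Read 'e': push. Stack: bcbe
  Read 'c': push. Stack: bcbec
  Read 'c': matches stack top 'c' => pop. Stack: bcbe
  Read 'b': push. Stack: bcbeb
  Read 'c': push. Stack: bcbebc
  Read 'e': push. Stack: bcbebce
  Read 'e': matches stack top 'e' => pop. Stack: bcbebc
Final stack: "bcbebc" (length 6)

6


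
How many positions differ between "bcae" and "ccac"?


Comparing "bcae" and "ccac" position by position:
  Position 0: 'b' vs 'c' => DIFFER
  Position 1: 'c' vs 'c' => same
  Position 2: 'a' vs 'a' => same
  Position 3: 'e' vs 'c' => DIFFER
Positions that differ: 2

2


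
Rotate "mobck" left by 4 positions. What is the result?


Input: "mobck", rotate left by 4
First 4 characters: "mobc"
Remaining characters: "k"
Concatenate remaining + first: "k" + "mobc" = "kmobc"

kmobc


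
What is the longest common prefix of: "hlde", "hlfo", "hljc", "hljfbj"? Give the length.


Words: hlde, hlfo, hljc, hljfbj
  Position 0: all 'h' => match
  Position 1: all 'l' => match
  Position 2: ('d', 'f', 'j', 'j') => mismatch, stop
LCP = "hl" (length 2)

2


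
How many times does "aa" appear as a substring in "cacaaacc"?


Searching for "aa" in "cacaaacc"
Scanning each position:
  Position 0: "ca" => no
  Position 1: "ac" => no
  Position 2: "ca" => no
  Position 3: "aa" => MATCH
  Position 4: "aa" => MATCH
  Position 5: "ac" => no
  Position 6: "cc" => no
Total occurrences: 2

2


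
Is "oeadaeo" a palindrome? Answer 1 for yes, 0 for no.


Input: oeadaeo
Reversed: oeadaeo
  Compare pos 0 ('o') with pos 6 ('o'): match
  Compare pos 1 ('e') with pos 5 ('e'): match
  Compare pos 2 ('a') with pos 4 ('a'): match
Result: palindrome

1


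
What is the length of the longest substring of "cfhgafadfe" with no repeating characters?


Input: "cfhgafadfe"
Sliding window (track last position of each char):
  Position 0 ('c'): window [0,0] length 1 -- new best
  Position 1 ('f'): window [0,1] length 2 -- new best
  Position 2 ('h'): window [0,2] length 3 -- new best
  Position 3 ('g'): window [0,3] length 4 -- new best
  Position 4 ('a'): window [0,4] length 5 -- new best
  Position 5 ('f'): repeat (last at 1), move window start to 2
  Position 5 ('f'): window [2,5] length 4
  Position 6 ('a'): repeat (last at 4), move window start to 5
  Position 6 ('a'): window [5,6] length 2
  Position 7 ('d'): window [5,7] length 3
  Position 8 ('f'): repeat (last at 5), move window start to 6
  Position 8 ('f'): window [6,8] length 3
  Position 9 ('e'): window [6,9] length 4
Longest substring with no repeats: "cfhga" with length 5

5


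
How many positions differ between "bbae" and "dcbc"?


Comparing "bbae" and "dcbc" position by position:
  Position 0: 'b' vs 'd' => DIFFER
  Position 1: 'b' vs 'c' => DIFFER
  Position 2: 'a' vs 'b' => DIFFER
  Position 3: 'e' vs 'c' => DIFFER
Positions that differ: 4

4


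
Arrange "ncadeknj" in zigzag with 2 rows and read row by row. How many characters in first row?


Zigzag "ncadeknj" into 2 rows:
Placing characters:
  'n' => row 0
  'c' => row 1
  'a' => row 0
  'd' => row 1
  'e' => row 0
  'k' => row 1
  'n' => row 0
  'j' => row 1
Rows:
  Row 0: "naen"
  Row 1: "cdkj"
First row length: 4

4


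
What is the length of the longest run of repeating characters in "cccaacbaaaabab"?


Input: "cccaacbaaaabab"
Scanning for longest run:
  Position 1 ('c'): continues run of 'c', length=2
  Position 2 ('c'): continues run of 'c', length=3
  Position 3 ('a'): new char, reset run to 1
  Position 4 ('a'): continues run of 'a', length=2
  Position 5 ('c'): new char, reset run to 1
  Position 6 ('b'): new char, reset run to 1
  Position 7 ('a'): new char, reset run to 1
  Position 8 ('a'): continues run of 'a', length=2
  Position 9 ('a'): continues run of 'a', length=3
  Position 10 ('a'): continues run of 'a', length=4
  Position 11 ('b'): new char, reset run to 1
  Position 12 ('a'): new char, reset run to 1
  Position 13 ('b'): new char, reset run to 1
Longest run: 'a' with length 4

4


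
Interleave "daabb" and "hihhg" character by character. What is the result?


Interleaving "daabb" and "hihhg":
  Position 0: 'd' from first, 'h' from second => "dh"
  Position 1: 'a' from first, 'i' from second => "ai"
  Position 2: 'a' from first, 'h' from second => "ah"
  Position 3: 'b' from first, 'h' from second => "bh"
  Position 4: 'b' from first, 'g' from second => "bg"
Result: dhaiahbhbg

dhaiahbhbg


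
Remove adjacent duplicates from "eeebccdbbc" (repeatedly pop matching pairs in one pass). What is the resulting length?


Input: eeebccdbbc
Stack-based adjacent duplicate removal:
  Read 'e': push. Stack: e
  Read 'e': matches stack top 'e' => pop. Stack: (empty)
  Read 'e': push. Stack: e
  Read 'b': push. Stack: eb
  Read 'c': push. Stack: ebc
  Read 'c': matches stack top 'c' => pop. Stack: eb
  Read 'd': push. Stack: ebd
  Read 'b': push. Stack: ebdb
  Read 'b': matches stack top 'b' => pop. Stack: ebd
  Read 'c': push. Stack: ebdc
Final stack: "ebdc" (length 4)

4


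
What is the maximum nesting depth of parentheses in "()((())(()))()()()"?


Input: "()((())(()))()()()"
Tracking depth:
  Position 0 '(': depth becomes 1
  Position 1 ')': depth becomes 0
  Position 2 '(': depth becomes 1
  Position 3 '(': depth becomes 2
  Position 4 '(': depth becomes 3
  Position 5 ')': depth becomes 2
  Position 6 ')': depth becomes 1
  Position 7 '(': depth becomes 2
  Position 8 '(': depth becomes 3
  Position 9 ')': depth becomes 2
  Position 10 ')': depth becomes 1
  Position 11 ')': depth becomes 0
  Position 12 '(': depth becomes 1
  Position 13 ')': depth becomes 0
  Position 14 '(': depth becomes 1
  Position 15 ')': depth becomes 0
  Position 16 '(': depth becomes 1
  Position 17 ')': depth becomes 0
Maximum depth reached: 3

3


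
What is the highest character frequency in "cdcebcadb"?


Input: cdcebcadb
Character counts:
  'a': 1
  'b': 2
  'c': 3
  'd': 2
  'e': 1
Maximum frequency: 3

3


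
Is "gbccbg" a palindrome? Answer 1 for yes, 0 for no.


Input: gbccbg
Reversed: gbccbg
  Compare pos 0 ('g') with pos 5 ('g'): match
  Compare pos 1 ('b') with pos 4 ('b'): match
  Compare pos 2 ('c') with pos 3 ('c'): match
Result: palindrome

1


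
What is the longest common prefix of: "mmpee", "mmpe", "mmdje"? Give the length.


Words: mmpee, mmpe, mmdje
  Position 0: all 'm' => match
  Position 1: all 'm' => match
  Position 2: ('p', 'p', 'd') => mismatch, stop
LCP = "mm" (length 2)

2


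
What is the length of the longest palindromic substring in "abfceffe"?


Input: "abfceffe"
Checking substrings for palindromes:
  [4:8] "effe" (len 4) => palindrome
  [5:7] "ff" (len 2) => palindrome
Longest palindromic substring: "effe" with length 4

4


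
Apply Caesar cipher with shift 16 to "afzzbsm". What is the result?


Caesar cipher: shift "afzzbsm" by 16
  'a' (pos 0) + 16 = pos 16 = 'q'
  'f' (pos 5) + 16 = pos 21 = 'v'
  'z' (pos 25) + 16 = pos 15 = 'p'
  'z' (pos 25) + 16 = pos 15 = 'p'
  'b' (pos 1) + 16 = pos 17 = 'r'
  's' (pos 18) + 16 = pos 8 = 'i'
  'm' (pos 12) + 16 = pos 2 = 'c'
Result: qvppric

qvppric


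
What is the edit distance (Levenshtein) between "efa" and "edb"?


Computing edit distance: "efa" -> "edb"
DP table:
           e    d    b
      0    1    2    3
  e   1    0    1    2
  f   2    1    1    2
  a   3    2    2    2
Edit distance = dp[3][3] = 2

2


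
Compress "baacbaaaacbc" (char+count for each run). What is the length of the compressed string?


Input: baacbaaaacbc
Runs:
  'b' x 1 => "b1"
  'a' x 2 => "a2"
  'c' x 1 => "c1"
  'b' x 1 => "b1"
  'a' x 4 => "a4"
  'c' x 1 => "c1"
  'b' x 1 => "b1"
  'c' x 1 => "c1"
Compressed: "b1a2c1b1a4c1b1c1"
Compressed length: 16

16


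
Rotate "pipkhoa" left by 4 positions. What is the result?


Input: "pipkhoa", rotate left by 4
First 4 characters: "pipk"
Remaining characters: "hoa"
Concatenate remaining + first: "hoa" + "pipk" = "hoapipk"

hoapipk


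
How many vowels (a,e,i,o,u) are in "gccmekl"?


Input: gccmekl
Checking each character:
  'g' at position 0: consonant
  'c' at position 1: consonant
  'c' at position 2: consonant
  'm' at position 3: consonant
  'e' at position 4: vowel (running total: 1)
  'k' at position 5: consonant
  'l' at position 6: consonant
Total vowels: 1

1


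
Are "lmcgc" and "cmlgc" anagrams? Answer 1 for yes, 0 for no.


Strings: "lmcgc", "cmlgc"
Sorted first:  ccglm
Sorted second: ccglm
Sorted forms match => anagrams

1


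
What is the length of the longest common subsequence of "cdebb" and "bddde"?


LCS of "cdebb" and "bddde"
DP table:
           b    d    d    d    e
      0    0    0    0    0    0
  c   0    0    0    0    0    0
  d   0    0    1    1    1    1
  e   0    0    1    1    1    2
  b   0    1    1    1    1    2
  b   0    1    1    1    1    2
LCS length = dp[5][5] = 2

2


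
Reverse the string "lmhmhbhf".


Input: lmhmhbhf
Reading characters right to left:
  Position 7: 'f'
  Position 6: 'h'
  Position 5: 'b'
  Position 4: 'h'
  Position 3: 'm'
  Position 2: 'h'
  Position 1: 'm'
  Position 0: 'l'
Reversed: fhbhmhml

fhbhmhml


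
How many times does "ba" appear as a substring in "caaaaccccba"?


Searching for "ba" in "caaaaccccba"
Scanning each position:
  Position 0: "ca" => no
  Position 1: "aa" => no
  Position 2: "aa" => no
  Position 3: "aa" => no
  Position 4: "ac" => no
  Position 5: "cc" => no
  Position 6: "cc" => no
  Position 7: "cc" => no
  Position 8: "cb" => no
  Position 9: "ba" => MATCH
Total occurrences: 1

1


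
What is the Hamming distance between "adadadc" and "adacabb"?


Comparing "adadadc" and "adacabb" position by position:
  Position 0: 'a' vs 'a' => same
  Position 1: 'd' vs 'd' => same
  Position 2: 'a' vs 'a' => same
  Position 3: 'd' vs 'c' => differ
  Position 4: 'a' vs 'a' => same
  Position 5: 'd' vs 'b' => differ
  Position 6: 'c' vs 'b' => differ
Total differences (Hamming distance): 3

3


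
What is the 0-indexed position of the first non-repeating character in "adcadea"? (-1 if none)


Input: adcadea
Character frequencies:
  'a': 3
  'c': 1
  'd': 2
  'e': 1
Scanning left to right for freq == 1:
  Position 0 ('a'): freq=3, skip
  Position 1 ('d'): freq=2, skip
  Position 2 ('c'): unique! => answer = 2

2


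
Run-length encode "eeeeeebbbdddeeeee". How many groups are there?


Input: eeeeeebbbdddeeeee
Scanning for consecutive runs:
  Group 1: 'e' x 6 (positions 0-5)
  Group 2: 'b' x 3 (positions 6-8)
  Group 3: 'd' x 3 (positions 9-11)
  Group 4: 'e' x 5 (positions 12-16)
Total groups: 4

4


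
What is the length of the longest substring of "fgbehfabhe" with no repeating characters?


Input: "fgbehfabhe"
Sliding window (track last position of each char):
  Position 0 ('f'): window [0,0] length 1 -- new best
  Position 1 ('g'): window [0,1] length 2 -- new best
  Position 2 ('b'): window [0,2] length 3 -- new best
  Position 3 ('e'): window [0,3] length 4 -- new best
  Position 4 ('h'): window [0,4] length 5 -- new best
  Position 5 ('f'): repeat (last at 0), move window start to 1
  Position 5 ('f'): window [1,5] length 5
  Position 6 ('a'): window [1,6] length 6 -- new best
  Position 7 ('b'): repeat (last at 2), move window start to 3
  Position 7 ('b'): window [3,7] length 5
  Position 8 ('h'): repeat (last at 4), move window start to 5
  Position 8 ('h'): window [5,8] length 4
  Position 9 ('e'): window [5,9] length 5
Longest substring with no repeats: "gbehfa" with length 6

6


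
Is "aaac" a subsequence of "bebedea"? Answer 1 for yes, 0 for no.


Check if "aaac" is a subsequence of "bebedea"
Greedy scan:
  Position 0 ('b'): no match needed
  Position 1 ('e'): no match needed
  Position 2 ('b'): no match needed
  Position 3 ('e'): no match needed
  Position 4 ('d'): no match needed
  Position 5 ('e'): no match needed
  Position 6 ('a'): matches sub[0] = 'a'
Only matched 1/4 characters => not a subsequence

0


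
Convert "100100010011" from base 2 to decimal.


Input: "100100010011" in base 2
Positional expansion:
  Digit '1' (value 1) x 2^11 = 2048
  Digit '0' (value 0) x 2^10 = 0
  Digit '0' (value 0) x 2^9 = 0
  Digit '1' (value 1) x 2^8 = 256
  Digit '0' (value 0) x 2^7 = 0
  Digit '0' (value 0) x 2^6 = 0
  Digit '0' (value 0) x 2^5 = 0
  Digit '1' (value 1) x 2^4 = 16
  Digit '0' (value 0) x 2^3 = 0
  Digit '0' (value 0) x 2^2 = 0
  Digit '1' (value 1) x 2^1 = 2
  Digit '1' (value 1) x 2^0 = 1
Sum = 2323

2323


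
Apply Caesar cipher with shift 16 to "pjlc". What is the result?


Caesar cipher: shift "pjlc" by 16
  'p' (pos 15) + 16 = pos 5 = 'f'
  'j' (pos 9) + 16 = pos 25 = 'z'
  'l' (pos 11) + 16 = pos 1 = 'b'
  'c' (pos 2) + 16 = pos 18 = 's'
Result: fzbs

fzbs


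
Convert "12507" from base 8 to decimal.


Input: "12507" in base 8
Positional expansion:
  Digit '1' (value 1) x 8^4 = 4096
  Digit '2' (value 2) x 8^3 = 1024
  Digit '5' (value 5) x 8^2 = 320
  Digit '0' (value 0) x 8^1 = 0
  Digit '7' (value 7) x 8^0 = 7
Sum = 5447

5447


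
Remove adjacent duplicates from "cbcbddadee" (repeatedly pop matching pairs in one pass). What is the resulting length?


Input: cbcbddadee
Stack-based adjacent duplicate removal:
  Read 'c': push. Stack: c
  Read 'b': push. Stack: cb
  Read 'c': push. Stack: cbc
  Read 'b': push. Stack: cbcb
  Read 'd': push. Stack: cbcbd
  Read 'd': matches stack top 'd' => pop. Stack: cbcb
  Read 'a': push. Stack: cbcba
  Read 'd': push. Stack: cbcbad
  Read 'e': push. Stack: cbcbade
  Read 'e': matches stack top 'e' => pop. Stack: cbcbad
Final stack: "cbcbad" (length 6)

6


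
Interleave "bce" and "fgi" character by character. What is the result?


Interleaving "bce" and "fgi":
  Position 0: 'b' from first, 'f' from second => "bf"
  Position 1: 'c' from first, 'g' from second => "cg"
  Position 2: 'e' from first, 'i' from second => "ei"
Result: bfcgei

bfcgei


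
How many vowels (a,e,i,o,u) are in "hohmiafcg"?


Input: hohmiafcg
Checking each character:
  'h' at position 0: consonant
  'o' at position 1: vowel (running total: 1)
  'h' at position 2: consonant
  'm' at position 3: consonant
  'i' at position 4: vowel (running total: 2)
  'a' at position 5: vowel (running total: 3)
  'f' at position 6: consonant
  'c' at position 7: consonant
  'g' at position 8: consonant
Total vowels: 3

3


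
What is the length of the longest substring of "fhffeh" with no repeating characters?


Input: "fhffeh"
Sliding window (track last position of each char):
  Position 0 ('f'): window [0,0] length 1 -- new best
  Position 1 ('h'): window [0,1] length 2 -- new best
  Position 2 ('f'): repeat (last at 0), move window start to 1
  Position 2 ('f'): window [1,2] length 2
  Position 3 ('f'): repeat (last at 2), move window start to 3
  Position 3 ('f'): window [3,3] length 1
  Position 4 ('e'): window [3,4] length 2
  Position 5 ('h'): window [3,5] length 3 -- new best
Longest substring with no repeats: "feh" with length 3

3


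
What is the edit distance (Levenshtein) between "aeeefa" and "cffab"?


Computing edit distance: "aeeefa" -> "cffab"
DP table:
           c    f    f    a    b
      0    1    2    3    4    5
  a   1    1    2    3    3    4
  e   2    2    2    3    4    4
  e   3    3    3    3    4    5
  e   4    4    4    4    4    5
  f   5    5    4    4    5    5
  a   6    6    5    5    4    5
Edit distance = dp[6][5] = 5

5


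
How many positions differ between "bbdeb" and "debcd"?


Comparing "bbdeb" and "debcd" position by position:
  Position 0: 'b' vs 'd' => DIFFER
  Position 1: 'b' vs 'e' => DIFFER
  Position 2: 'd' vs 'b' => DIFFER
  Position 3: 'e' vs 'c' => DIFFER
  Position 4: 'b' vs 'd' => DIFFER
Positions that differ: 5

5


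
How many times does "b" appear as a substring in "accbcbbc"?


Searching for "b" in "accbcbbc"
Scanning each position:
  Position 0: "a" => no
  Position 1: "c" => no
  Position 2: "c" => no
  Position 3: "b" => MATCH
  Position 4: "c" => no
  Position 5: "b" => MATCH
  Position 6: "b" => MATCH
  Position 7: "c" => no
Total occurrences: 3

3


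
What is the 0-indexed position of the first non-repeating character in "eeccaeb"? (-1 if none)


Input: eeccaeb
Character frequencies:
  'a': 1
  'b': 1
  'c': 2
  'e': 3
Scanning left to right for freq == 1:
  Position 0 ('e'): freq=3, skip
  Position 1 ('e'): freq=3, skip
  Position 2 ('c'): freq=2, skip
  Position 3 ('c'): freq=2, skip
  Position 4 ('a'): unique! => answer = 4

4


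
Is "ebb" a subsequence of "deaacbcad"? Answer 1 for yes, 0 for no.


Check if "ebb" is a subsequence of "deaacbcad"
Greedy scan:
  Position 0 ('d'): no match needed
  Position 1 ('e'): matches sub[0] = 'e'
  Position 2 ('a'): no match needed
  Position 3 ('a'): no match needed
  Position 4 ('c'): no match needed
  Position 5 ('b'): matches sub[1] = 'b'
  Position 6 ('c'): no match needed
  Position 7 ('a'): no match needed
  Position 8 ('d'): no match needed
Only matched 2/3 characters => not a subsequence

0


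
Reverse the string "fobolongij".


Input: fobolongij
Reading characters right to left:
  Position 9: 'j'
  Position 8: 'i'
  Position 7: 'g'
  Position 6: 'n'
  Position 5: 'o'
  Position 4: 'l'
  Position 3: 'o'
  Position 2: 'b'
  Position 1: 'o'
  Position 0: 'f'
Reversed: jignolobof

jignolobof


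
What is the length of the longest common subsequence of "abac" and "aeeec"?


LCS of "abac" and "aeeec"
DP table:
           a    e    e    e    c
      0    0    0    0    0    0
  a   0    1    1    1    1    1
  b   0    1    1    1    1    1
  a   0    1    1    1    1    1
  c   0    1    1    1    1    2
LCS length = dp[4][5] = 2

2


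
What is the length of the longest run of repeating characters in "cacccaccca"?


Input: "cacccaccca"
Scanning for longest run:
  Position 1 ('a'): new char, reset run to 1
  Position 2 ('c'): new char, reset run to 1
  Position 3 ('c'): continues run of 'c', length=2
  Position 4 ('c'): continues run of 'c', length=3
  Position 5 ('a'): new char, reset run to 1
  Position 6 ('c'): new char, reset run to 1
  Position 7 ('c'): continues run of 'c', length=2
  Position 8 ('c'): continues run of 'c', length=3
  Position 9 ('a'): new char, reset run to 1
Longest run: 'c' with length 3

3


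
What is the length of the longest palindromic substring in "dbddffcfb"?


Input: "dbddffcfb"
Checking substrings for palindromes:
  [0:3] "dbd" (len 3) => palindrome
  [5:8] "fcf" (len 3) => palindrome
  [2:4] "dd" (len 2) => palindrome
  [4:6] "ff" (len 2) => palindrome
Longest palindromic substring: "dbd" with length 3

3


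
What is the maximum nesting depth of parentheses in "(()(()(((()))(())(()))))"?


Input: "(()(()(((()))(())(()))))"
Tracking depth:
  Position 0 '(': depth becomes 1
  Position 1 '(': depth becomes 2
  Position 2 ')': depth becomes 1
  Position 3 '(': depth becomes 2
  Position 4 '(': depth becomes 3
  Position 5 ')': depth becomes 2
  Position 6 '(': depth becomes 3
  Position 7 '(': depth becomes 4
  Position 8 '(': depth becomes 5
  Position 9 '(': depth becomes 6
  Position 10 ')': depth becomes 5
  Position 11 ')': depth becomes 4
  Position 12 ')': depth becomes 3
  Position 13 '(': depth becomes 4
  Position 14 '(': depth becomes 5
  Position 15 ')': depth becomes 4
  Position 16 ')': depth becomes 3
  Position 17 '(': depth becomes 4
  Position 18 '(': depth becomes 5
  Position 19 ')': depth becomes 4
  Position 20 ')': depth becomes 3
  Position 21 ')': depth becomes 2
  Position 22 ')': depth becomes 1
  Position 23 ')': depth becomes 0
Maximum depth reached: 6

6


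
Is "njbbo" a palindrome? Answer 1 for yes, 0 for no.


Input: njbbo
Reversed: obbjn
  Compare pos 0 ('n') with pos 4 ('o'): MISMATCH
  Compare pos 1 ('j') with pos 3 ('b'): MISMATCH
Result: not a palindrome

0


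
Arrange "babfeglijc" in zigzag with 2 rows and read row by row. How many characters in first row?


Zigzag "babfeglijc" into 2 rows:
Placing characters:
  'b' => row 0
  'a' => row 1
  'b' => row 0
  'f' => row 1
  'e' => row 0
  'g' => row 1
  'l' => row 0
  'i' => row 1
  'j' => row 0
  'c' => row 1
Rows:
  Row 0: "bbelj"
  Row 1: "afgic"
First row length: 5

5


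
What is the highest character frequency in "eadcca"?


Input: eadcca
Character counts:
  'a': 2
  'c': 2
  'd': 1
  'e': 1
Maximum frequency: 2

2


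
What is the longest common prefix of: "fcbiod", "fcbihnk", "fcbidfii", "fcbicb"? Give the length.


Words: fcbiod, fcbihnk, fcbidfii, fcbicb
  Position 0: all 'f' => match
  Position 1: all 'c' => match
  Position 2: all 'b' => match
  Position 3: all 'i' => match
  Position 4: ('o', 'h', 'd', 'c') => mismatch, stop
LCP = "fcbi" (length 4)

4


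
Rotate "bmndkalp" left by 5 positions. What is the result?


Input: "bmndkalp", rotate left by 5
First 5 characters: "bmndk"
Remaining characters: "alp"
Concatenate remaining + first: "alp" + "bmndk" = "alpbmndk"

alpbmndk


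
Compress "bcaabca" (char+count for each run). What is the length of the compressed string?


Input: bcaabca
Runs:
  'b' x 1 => "b1"
  'c' x 1 => "c1"
  'a' x 2 => "a2"
  'b' x 1 => "b1"
  'c' x 1 => "c1"
  'a' x 1 => "a1"
Compressed: "b1c1a2b1c1a1"
Compressed length: 12

12


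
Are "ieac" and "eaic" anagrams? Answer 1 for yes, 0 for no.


Strings: "ieac", "eaic"
Sorted first:  acei
Sorted second: acei
Sorted forms match => anagrams

1


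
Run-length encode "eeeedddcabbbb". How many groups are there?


Input: eeeedddcabbbb
Scanning for consecutive runs:
  Group 1: 'e' x 4 (positions 0-3)
  Group 2: 'd' x 3 (positions 4-6)
  Group 3: 'c' x 1 (positions 7-7)
  Group 4: 'a' x 1 (positions 8-8)
  Group 5: 'b' x 4 (positions 9-12)
Total groups: 5

5


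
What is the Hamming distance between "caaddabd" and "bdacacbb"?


Comparing "caaddabd" and "bdacacbb" position by position:
  Position 0: 'c' vs 'b' => differ
  Position 1: 'a' vs 'd' => differ
  Position 2: 'a' vs 'a' => same
  Position 3: 'd' vs 'c' => differ
  Position 4: 'd' vs 'a' => differ
  Position 5: 'a' vs 'c' => differ
  Position 6: 'b' vs 'b' => same
  Position 7: 'd' vs 'b' => differ
Total differences (Hamming distance): 6

6


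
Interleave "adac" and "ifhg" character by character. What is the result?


Interleaving "adac" and "ifhg":
  Position 0: 'a' from first, 'i' from second => "ai"
  Position 1: 'd' from first, 'f' from second => "df"
  Position 2: 'a' from first, 'h' from second => "ah"
  Position 3: 'c' from first, 'g' from second => "cg"
Result: aidfahcg

aidfahcg


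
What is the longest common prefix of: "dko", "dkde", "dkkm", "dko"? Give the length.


Words: dko, dkde, dkkm, dko
  Position 0: all 'd' => match
  Position 1: all 'k' => match
  Position 2: ('o', 'd', 'k', 'o') => mismatch, stop
LCP = "dk" (length 2)

2


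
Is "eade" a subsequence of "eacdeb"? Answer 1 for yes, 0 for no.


Check if "eade" is a subsequence of "eacdeb"
Greedy scan:
  Position 0 ('e'): matches sub[0] = 'e'
  Position 1 ('a'): matches sub[1] = 'a'
  Position 2 ('c'): no match needed
  Position 3 ('d'): matches sub[2] = 'd'
  Position 4 ('e'): matches sub[3] = 'e'
  Position 5 ('b'): no match needed
All 4 characters matched => is a subsequence

1


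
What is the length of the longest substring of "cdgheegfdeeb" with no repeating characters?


Input: "cdgheegfdeeb"
Sliding window (track last position of each char):
  Position 0 ('c'): window [0,0] length 1 -- new best
  Position 1 ('d'): window [0,1] length 2 -- new best
  Position 2 ('g'): window [0,2] length 3 -- new best
  Position 3 ('h'): window [0,3] length 4 -- new best
  Position 4 ('e'): window [0,4] length 5 -- new best
  Position 5 ('e'): repeat (last at 4), move window start to 5
  Position 5 ('e'): window [5,5] length 1
  Position 6 ('g'): window [5,6] length 2
  Position 7 ('f'): window [5,7] length 3
  Position 8 ('d'): window [5,8] length 4
  Position 9 ('e'): repeat (last at 5), move window start to 6
  Position 9 ('e'): window [6,9] length 4
  Position 10 ('e'): repeat (last at 9), move window start to 10
  Position 10 ('e'): window [10,10] length 1
  Position 11 ('b'): window [10,11] length 2
Longest substring with no repeats: "cdghe" with length 5

5


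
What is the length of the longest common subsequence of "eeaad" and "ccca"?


LCS of "eeaad" and "ccca"
DP table:
           c    c    c    a
      0    0    0    0    0
  e   0    0    0    0    0
  e   0    0    0    0    0
  a   0    0    0    0    1
  a   0    0    0    0    1
  d   0    0    0    0    1
LCS length = dp[5][4] = 1

1


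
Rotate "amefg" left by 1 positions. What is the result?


Input: "amefg", rotate left by 1
First 1 characters: "a"
Remaining characters: "mefg"
Concatenate remaining + first: "mefg" + "a" = "mefga"

mefga


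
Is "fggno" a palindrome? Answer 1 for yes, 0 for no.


Input: fggno
Reversed: onggf
  Compare pos 0 ('f') with pos 4 ('o'): MISMATCH
  Compare pos 1 ('g') with pos 3 ('n'): MISMATCH
Result: not a palindrome

0


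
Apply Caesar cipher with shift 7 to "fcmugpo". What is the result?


Caesar cipher: shift "fcmugpo" by 7
  'f' (pos 5) + 7 = pos 12 = 'm'
  'c' (pos 2) + 7 = pos 9 = 'j'
  'm' (pos 12) + 7 = pos 19 = 't'
  'u' (pos 20) + 7 = pos 1 = 'b'
  'g' (pos 6) + 7 = pos 13 = 'n'
  'p' (pos 15) + 7 = pos 22 = 'w'
  'o' (pos 14) + 7 = pos 21 = 'v'
Result: mjtbnwv

mjtbnwv


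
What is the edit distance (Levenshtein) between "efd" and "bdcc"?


Computing edit distance: "efd" -> "bdcc"
DP table:
           b    d    c    c
      0    1    2    3    4
  e   1    1    2    3    4
  f   2    2    2    3    4
  d   3    3    2    3    4
Edit distance = dp[3][4] = 4

4


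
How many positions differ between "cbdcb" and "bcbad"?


Comparing "cbdcb" and "bcbad" position by position:
  Position 0: 'c' vs 'b' => DIFFER
  Position 1: 'b' vs 'c' => DIFFER
  Position 2: 'd' vs 'b' => DIFFER
  Position 3: 'c' vs 'a' => DIFFER
  Position 4: 'b' vs 'd' => DIFFER
Positions that differ: 5

5


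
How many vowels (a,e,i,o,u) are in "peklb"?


Input: peklb
Checking each character:
  'p' at position 0: consonant
  'e' at position 1: vowel (running total: 1)
  'k' at position 2: consonant
  'l' at position 3: consonant
  'b' at position 4: consonant
Total vowels: 1

1


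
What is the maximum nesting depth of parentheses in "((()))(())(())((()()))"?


Input: "((()))(())(())((()()))"
Tracking depth:
  Position 0 '(': depth becomes 1
  Position 1 '(': depth becomes 2
  Position 2 '(': depth becomes 3
  Position 3 ')': depth becomes 2
  Position 4 ')': depth becomes 1
  Position 5 ')': depth becomes 0
  Position 6 '(': depth becomes 1
  Position 7 '(': depth becomes 2
  Position 8 ')': depth becomes 1
  Position 9 ')': depth becomes 0
  Position 10 '(': depth becomes 1
  Position 11 '(': depth becomes 2
  Position 12 ')': depth becomes 1
  Position 13 ')': depth becomes 0
  Position 14 '(': depth becomes 1
  Position 15 '(': depth becomes 2
  Position 16 '(': depth becomes 3
  Position 17 ')': depth becomes 2
  Position 18 '(': depth becomes 3
  Position 19 ')': depth becomes 2
  Position 20 ')': depth becomes 1
  Position 21 ')': depth becomes 0
Maximum depth reached: 3

3


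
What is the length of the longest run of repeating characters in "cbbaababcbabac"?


Input: "cbbaababcbabac"
Scanning for longest run:
  Position 1 ('b'): new char, reset run to 1
  Position 2 ('b'): continues run of 'b', length=2
  Position 3 ('a'): new char, reset run to 1
  Position 4 ('a'): continues run of 'a', length=2
  Position 5 ('b'): new char, reset run to 1
  Position 6 ('a'): new char, reset run to 1
  Position 7 ('b'): new char, reset run to 1
  Position 8 ('c'): new char, reset run to 1
  Position 9 ('b'): new char, reset run to 1
  Position 10 ('a'): new char, reset run to 1
  Position 11 ('b'): new char, reset run to 1
  Position 12 ('a'): new char, reset run to 1
  Position 13 ('c'): new char, reset run to 1
Longest run: 'b' with length 2

2


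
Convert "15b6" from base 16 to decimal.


Input: "15b6" in base 16
Positional expansion:
  Digit '1' (value 1) x 16^3 = 4096
  Digit '5' (value 5) x 16^2 = 1280
  Digit 'b' (value 11) x 16^1 = 176
  Digit '6' (value 6) x 16^0 = 6
Sum = 5558

5558


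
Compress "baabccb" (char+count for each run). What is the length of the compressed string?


Input: baabccb
Runs:
  'b' x 1 => "b1"
  'a' x 2 => "a2"
  'b' x 1 => "b1"
  'c' x 2 => "c2"
  'b' x 1 => "b1"
Compressed: "b1a2b1c2b1"
Compressed length: 10

10


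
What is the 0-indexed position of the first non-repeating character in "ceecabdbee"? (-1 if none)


Input: ceecabdbee
Character frequencies:
  'a': 1
  'b': 2
  'c': 2
  'd': 1
  'e': 4
Scanning left to right for freq == 1:
  Position 0 ('c'): freq=2, skip
  Position 1 ('e'): freq=4, skip
  Position 2 ('e'): freq=4, skip
  Position 3 ('c'): freq=2, skip
  Position 4 ('a'): unique! => answer = 4

4


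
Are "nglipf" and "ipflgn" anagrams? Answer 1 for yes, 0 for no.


Strings: "nglipf", "ipflgn"
Sorted first:  fgilnp
Sorted second: fgilnp
Sorted forms match => anagrams

1


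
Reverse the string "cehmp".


Input: cehmp
Reading characters right to left:
  Position 4: 'p'
  Position 3: 'm'
  Position 2: 'h'
  Position 1: 'e'
  Position 0: 'c'
Reversed: pmhec

pmhec


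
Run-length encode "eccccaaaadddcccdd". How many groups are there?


Input: eccccaaaadddcccdd
Scanning for consecutive runs:
  Group 1: 'e' x 1 (positions 0-0)
  Group 2: 'c' x 4 (positions 1-4)
  Group 3: 'a' x 4 (positions 5-8)
  Group 4: 'd' x 3 (positions 9-11)
  Group 5: 'c' x 3 (positions 12-14)
  Group 6: 'd' x 2 (positions 15-16)
Total groups: 6

6


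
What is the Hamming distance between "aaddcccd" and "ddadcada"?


Comparing "aaddcccd" and "ddadcada" position by position:
  Position 0: 'a' vs 'd' => differ
  Position 1: 'a' vs 'd' => differ
  Position 2: 'd' vs 'a' => differ
  Position 3: 'd' vs 'd' => same
  Position 4: 'c' vs 'c' => same
  Position 5: 'c' vs 'a' => differ
  Position 6: 'c' vs 'd' => differ
  Position 7: 'd' vs 'a' => differ
Total differences (Hamming distance): 6

6


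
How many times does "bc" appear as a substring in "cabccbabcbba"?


Searching for "bc" in "cabccbabcbba"
Scanning each position:
  Position 0: "ca" => no
  Position 1: "ab" => no
  Position 2: "bc" => MATCH
  Position 3: "cc" => no
  Position 4: "cb" => no
  Position 5: "ba" => no
  Position 6: "ab" => no
  Position 7: "bc" => MATCH
  Position 8: "cb" => no
  Position 9: "bb" => no
  Position 10: "ba" => no
Total occurrences: 2

2


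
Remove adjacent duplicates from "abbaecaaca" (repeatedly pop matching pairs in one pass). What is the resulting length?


Input: abbaecaaca
Stack-based adjacent duplicate removal:
  Read 'a': push. Stack: a
  Read 'b': push. Stack: ab
  Read 'b': matches stack top 'b' => pop. Stack: a
  Read 'a': matches stack top 'a' => pop. Stack: (empty)
  Read 'e': push. Stack: e
  Read 'c': push. Stack: ec
  Read 'a': push. Stack: eca
  Read 'a': matches stack top 'a' => pop. Stack: ec
  Read 'c': matches stack top 'c' => pop. Stack: e
  Read 'a': push. Stack: ea
Final stack: "ea" (length 2)

2


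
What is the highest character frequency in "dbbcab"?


Input: dbbcab
Character counts:
  'a': 1
  'b': 3
  'c': 1
  'd': 1
Maximum frequency: 3

3


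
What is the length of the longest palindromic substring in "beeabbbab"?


Input: "beeabbbab"
Checking substrings for palindromes:
  [3:8] "abbba" (len 5) => palindrome
  [4:7] "bbb" (len 3) => palindrome
  [6:9] "bab" (len 3) => palindrome
  [1:3] "ee" (len 2) => palindrome
  [4:6] "bb" (len 2) => palindrome
  [5:7] "bb" (len 2) => palindrome
Longest palindromic substring: "abbba" with length 5

5


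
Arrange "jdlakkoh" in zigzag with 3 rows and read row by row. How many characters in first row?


Zigzag "jdlakkoh" into 3 rows:
Placing characters:
  'j' => row 0
  'd' => row 1
  'l' => row 2
  'a' => row 1
  'k' => row 0
  'k' => row 1
  'o' => row 2
  'h' => row 1
Rows:
  Row 0: "jk"
  Row 1: "dakh"
  Row 2: "lo"
First row length: 2

2


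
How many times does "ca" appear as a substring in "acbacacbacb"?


Searching for "ca" in "acbacacbacb"
Scanning each position:
  Position 0: "ac" => no
  Position 1: "cb" => no
  Position 2: "ba" => no
  Position 3: "ac" => no
  Position 4: "ca" => MATCH
  Position 5: "ac" => no
  Position 6: "cb" => no
  Position 7: "ba" => no
  Position 8: "ac" => no
  Position 9: "cb" => no
Total occurrences: 1

1


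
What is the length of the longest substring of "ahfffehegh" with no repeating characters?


Input: "ahfffehegh"
Sliding window (track last position of each char):
  Position 0 ('a'): window [0,0] length 1 -- new best
  Position 1 ('h'): window [0,1] length 2 -- new best
  Position 2 ('f'): window [0,2] length 3 -- new best
  Position 3 ('f'): repeat (last at 2), move window start to 3
  Position 3 ('f'): window [3,3] length 1
  Position 4 ('f'): repeat (last at 3), move window start to 4
  Position 4 ('f'): window [4,4] length 1
  Position 5 ('e'): window [4,5] length 2
  Position 6 ('h'): window [4,6] length 3
  Position 7 ('e'): repeat (last at 5), move window start to 6
  Position 7 ('e'): window [6,7] length 2
  Position 8 ('g'): window [6,8] length 3
  Position 9 ('h'): repeat (last at 6), move window start to 7
  Position 9 ('h'): window [7,9] length 3
Longest substring with no repeats: "ahf" with length 3

3


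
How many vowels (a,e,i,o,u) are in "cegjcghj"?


Input: cegjcghj
Checking each character:
  'c' at position 0: consonant
  'e' at position 1: vowel (running total: 1)
  'g' at position 2: consonant
  'j' at position 3: consonant
  'c' at position 4: consonant
  'g' at position 5: consonant
  'h' at position 6: consonant
  'j' at position 7: consonant
Total vowels: 1

1


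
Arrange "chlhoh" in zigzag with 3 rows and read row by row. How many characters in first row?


Zigzag "chlhoh" into 3 rows:
Placing characters:
  'c' => row 0
  'h' => row 1
  'l' => row 2
  'h' => row 1
  'o' => row 0
  'h' => row 1
Rows:
  Row 0: "co"
  Row 1: "hhh"
  Row 2: "l"
First row length: 2

2


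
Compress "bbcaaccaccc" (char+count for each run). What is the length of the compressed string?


Input: bbcaaccaccc
Runs:
  'b' x 2 => "b2"
  'c' x 1 => "c1"
  'a' x 2 => "a2"
  'c' x 2 => "c2"
  'a' x 1 => "a1"
  'c' x 3 => "c3"
Compressed: "b2c1a2c2a1c3"
Compressed length: 12

12


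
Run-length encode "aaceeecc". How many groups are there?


Input: aaceeecc
Scanning for consecutive runs:
  Group 1: 'a' x 2 (positions 0-1)
  Group 2: 'c' x 1 (positions 2-2)
  Group 3: 'e' x 3 (positions 3-5)
  Group 4: 'c' x 2 (positions 6-7)
Total groups: 4

4


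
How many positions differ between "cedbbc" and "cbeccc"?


Comparing "cedbbc" and "cbeccc" position by position:
  Position 0: 'c' vs 'c' => same
  Position 1: 'e' vs 'b' => DIFFER
  Position 2: 'd' vs 'e' => DIFFER
  Position 3: 'b' vs 'c' => DIFFER
  Position 4: 'b' vs 'c' => DIFFER
  Position 5: 'c' vs 'c' => same
Positions that differ: 4

4


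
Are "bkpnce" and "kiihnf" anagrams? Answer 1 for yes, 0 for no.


Strings: "bkpnce", "kiihnf"
Sorted first:  bceknp
Sorted second: fhiikn
Differ at position 0: 'b' vs 'f' => not anagrams

0


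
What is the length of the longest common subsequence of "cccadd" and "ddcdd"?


LCS of "cccadd" and "ddcdd"
DP table:
           d    d    c    d    d
      0    0    0    0    0    0
  c   0    0    0    1    1    1
  c   0    0    0    1    1    1
  c   0    0    0    1    1    1
  a   0    0    0    1    1    1
  d   0    1    1    1    2    2
  d   0    1    2    2    2    3
LCS length = dp[6][5] = 3

3


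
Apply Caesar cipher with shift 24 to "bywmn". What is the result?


Caesar cipher: shift "bywmn" by 24
  'b' (pos 1) + 24 = pos 25 = 'z'
  'y' (pos 24) + 24 = pos 22 = 'w'
  'w' (pos 22) + 24 = pos 20 = 'u'
  'm' (pos 12) + 24 = pos 10 = 'k'
  'n' (pos 13) + 24 = pos 11 = 'l'
Result: zwukl

zwukl


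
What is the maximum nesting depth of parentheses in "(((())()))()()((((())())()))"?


Input: "(((())()))()()((((())())()))"
Tracking depth:
  Position 0 '(': depth becomes 1
  Position 1 '(': depth becomes 2
  Position 2 '(': depth becomes 3
  Position 3 '(': depth becomes 4
  Position 4 ')': depth becomes 3
  Position 5 ')': depth becomes 2
  Position 6 '(': depth becomes 3
  Position 7 ')': depth becomes 2
  Position 8 ')': depth becomes 1
  Position 9 ')': depth becomes 0
  Position 10 '(': depth becomes 1
  Position 11 ')': depth becomes 0
  Position 12 '(': depth becomes 1
  Position 13 ')': depth becomes 0
  Position 14 '(': depth becomes 1
  Position 15 '(': depth becomes 2
  Position 16 '(': depth becomes 3
  Position 17 '(': depth becomes 4
  Position 18 '(': depth becomes 5
  Position 19 ')': depth becomes 4
  Position 20 ')': depth becomes 3
  Position 21 '(': depth becomes 4
  Position 22 ')': depth becomes 3
  Position 23 ')': depth becomes 2
  Position 24 '(': depth becomes 3
  Position 25 ')': depth becomes 2
  Position 26 ')': depth becomes 1
  Position 27 ')': depth becomes 0
Maximum depth reached: 5

5


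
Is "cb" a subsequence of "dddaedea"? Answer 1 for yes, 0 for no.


Check if "cb" is a subsequence of "dddaedea"
Greedy scan:
  Position 0 ('d'): no match needed
  Position 1 ('d'): no match needed
  Position 2 ('d'): no match needed
  Position 3 ('a'): no match needed
  Position 4 ('e'): no match needed
  Position 5 ('d'): no match needed
  Position 6 ('e'): no match needed
  Position 7 ('a'): no match needed
Only matched 0/2 characters => not a subsequence

0


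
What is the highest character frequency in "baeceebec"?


Input: baeceebec
Character counts:
  'a': 1
  'b': 2
  'c': 2
  'e': 4
Maximum frequency: 4

4


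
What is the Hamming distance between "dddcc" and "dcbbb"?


Comparing "dddcc" and "dcbbb" position by position:
  Position 0: 'd' vs 'd' => same
  Position 1: 'd' vs 'c' => differ
  Position 2: 'd' vs 'b' => differ
  Position 3: 'c' vs 'b' => differ
  Position 4: 'c' vs 'b' => differ
Total differences (Hamming distance): 4

4
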